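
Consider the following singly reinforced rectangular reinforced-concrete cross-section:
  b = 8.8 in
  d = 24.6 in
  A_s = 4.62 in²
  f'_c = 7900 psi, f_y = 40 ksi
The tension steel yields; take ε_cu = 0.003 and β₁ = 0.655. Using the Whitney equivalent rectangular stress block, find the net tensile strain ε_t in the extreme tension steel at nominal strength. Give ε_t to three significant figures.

ε_t ≈ 0.0125

a = A_s f_y/(0.85 f'_c b) = 3.127 in.
β₁ = 0.655, so c = a/β₁ = 3.127/0.655 = 4.774 in.
From the linear strain diagram with ε_cu = 0.003: ε_t = 0.003 (d − c)/c = 0.003 × (24.6 − 4.774)/4.774 = 0.0125.
Since ε_t ≥ 0.005, the section is tension-controlled.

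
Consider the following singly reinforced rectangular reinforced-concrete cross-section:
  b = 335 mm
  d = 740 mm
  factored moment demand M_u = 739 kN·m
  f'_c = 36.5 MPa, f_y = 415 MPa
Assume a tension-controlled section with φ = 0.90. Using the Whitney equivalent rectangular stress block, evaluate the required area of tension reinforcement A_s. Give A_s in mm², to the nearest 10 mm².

A_s ≈ 2900 mm²

M_n = M_u/φ = 739/0.90 = 821.111 kN·m.
With M_n = 0.85 f'_c a b (d − a/2), solve the quadratic for a:
a = d − √(d² − 2M_n/(0.85 f'_c b)) = 740 − √(740² − 2 × 821.111×10⁶/(0.85 × 36.5 × 335)) = 115.83 mm.
A_s = 0.85 f'_c a b / f_y = 0.85 × 36.5 × 115.83 × 335 / 415 = 2900.9 mm².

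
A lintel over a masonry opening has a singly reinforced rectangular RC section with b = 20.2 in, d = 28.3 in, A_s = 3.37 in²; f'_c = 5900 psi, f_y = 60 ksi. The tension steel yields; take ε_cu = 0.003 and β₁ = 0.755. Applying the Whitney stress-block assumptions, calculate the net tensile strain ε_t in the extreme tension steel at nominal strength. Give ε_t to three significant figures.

a = A_s f_y/(0.85 f'_c b) = 1.996 in.
β₁ = 0.755, so c = a/β₁ = 1.996/0.755 = 2.644 in.
From the linear strain diagram with ε_cu = 0.003: ε_t = 0.003 (d − c)/c = 0.003 × (28.3 − 2.644)/2.644 = 0.0291.
Since ε_t ≥ 0.005, the section is tension-controlled.

ε_t ≈ 0.0291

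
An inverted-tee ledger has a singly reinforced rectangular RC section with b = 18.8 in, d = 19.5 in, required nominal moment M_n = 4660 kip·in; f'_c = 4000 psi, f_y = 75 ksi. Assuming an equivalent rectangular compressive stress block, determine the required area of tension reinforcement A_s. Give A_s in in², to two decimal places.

From M_n = 0.85 f'_c a b (d − a/2):
a = d − √(d² − 2M_n/(0.85 f'_c b)) = 19.5 − √(19.5² − 2 × 4660/(0.85 × 4 × 18.8)) = 4.188 in.
A_s = 0.85 f'_c a b / f_y = 0.85 × 4 × 4.188 × 18.8 / 75 = 3.569 in².

A_s ≈ 3.57 in²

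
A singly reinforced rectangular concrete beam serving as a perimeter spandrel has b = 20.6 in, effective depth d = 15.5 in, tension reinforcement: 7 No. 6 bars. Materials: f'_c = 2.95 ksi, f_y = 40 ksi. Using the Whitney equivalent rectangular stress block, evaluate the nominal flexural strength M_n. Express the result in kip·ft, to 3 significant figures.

M_n ≈ 147 kip·ft

A_s = 7 × 0.44 = 3.08 in².
T = A_s f_y = 3.08 × 40 = 123.2 kips.
a = T/(0.85 f'_c b) = 123.2/(0.85 × 2.95 × 20.6) = 2.385 in.
M_n = T(d − a/2) = 123.2 × (15.5 − 1.1925) = 1762.7 kip·in = 1762.7/12 = 146.89 kip·ft.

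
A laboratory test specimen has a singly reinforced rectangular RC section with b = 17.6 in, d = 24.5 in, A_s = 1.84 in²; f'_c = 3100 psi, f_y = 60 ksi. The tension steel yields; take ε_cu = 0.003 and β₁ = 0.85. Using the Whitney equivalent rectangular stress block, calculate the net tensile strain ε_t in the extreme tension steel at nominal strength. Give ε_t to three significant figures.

ε_t ≈ 0.0232

a = A_s f_y/(0.85 f'_c b) = 2.381 in.
β₁ = 0.85, so c = a/β₁ = 2.381/0.85 = 2.801 in.
From the linear strain diagram with ε_cu = 0.003: ε_t = 0.003 (d − c)/c = 0.003 × (24.5 − 2.801)/2.801 = 0.0232.
Since ε_t ≥ 0.005, the section is tension-controlled.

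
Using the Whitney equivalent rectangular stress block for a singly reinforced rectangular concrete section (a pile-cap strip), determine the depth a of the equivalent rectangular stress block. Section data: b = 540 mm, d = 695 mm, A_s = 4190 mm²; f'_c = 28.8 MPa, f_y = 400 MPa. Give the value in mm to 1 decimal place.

a ≈ 126.8 mm

T = A_s f_y = 4190 × 400 = 1676000 N = 1676 kN.
Setting C = 0.85 f'_c a b equal to T: a = 1676000/(0.85 × 28.8 × 540) = 126.8 mm.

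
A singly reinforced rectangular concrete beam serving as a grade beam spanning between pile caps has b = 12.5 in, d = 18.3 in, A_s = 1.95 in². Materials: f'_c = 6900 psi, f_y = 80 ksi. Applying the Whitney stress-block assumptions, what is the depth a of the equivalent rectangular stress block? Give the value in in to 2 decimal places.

T = A_s f_y = 1.95 × 80 = 156 kips.
a = T/(0.85 f'_c b) = 156/(0.85 × 6.9 × 12.5) = 2.13 in.

a ≈ 2.13 in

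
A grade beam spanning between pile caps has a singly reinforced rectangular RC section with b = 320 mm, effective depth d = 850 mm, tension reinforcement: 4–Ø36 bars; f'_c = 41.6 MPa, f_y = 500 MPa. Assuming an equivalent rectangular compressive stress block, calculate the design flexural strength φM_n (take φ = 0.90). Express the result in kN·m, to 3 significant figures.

φM_n ≈ 1390 kN·m

A_s = 4 × 1018 = 4072 mm².
T = A_s f_y = 4072 × 500 = 2036000 N = 2036 kN.
From C = T: a = T/(0.85 f'_c b) = 2036000/(0.85 × 41.6 × 320) = 179.93 mm.
M_n = T(d − a/2) = 2036 kN × (850 − 89.965) mm = 1547.43 kN·m.
φM_n = 0.90 × 1547.43 = 1392.69 kN·m.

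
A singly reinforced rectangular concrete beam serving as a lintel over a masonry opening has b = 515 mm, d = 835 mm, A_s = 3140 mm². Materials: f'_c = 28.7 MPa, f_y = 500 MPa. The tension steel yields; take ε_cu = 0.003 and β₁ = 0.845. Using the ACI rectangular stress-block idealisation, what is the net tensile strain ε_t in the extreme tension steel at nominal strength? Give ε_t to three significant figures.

ε_t ≈ 0.0139

a = A_s f_y/(0.85 f'_c b) = 124.97 mm.
β₁ = 0.845, so c = a/β₁ = 124.97/0.845 = 147.89 mm.
From the linear strain diagram with ε_cu = 0.003: ε_t = 0.003 (d − c)/c = 0.003 × (835 − 147.89)/147.89 = 0.0139.
Since ε_t ≥ 0.005, the section is tension-controlled.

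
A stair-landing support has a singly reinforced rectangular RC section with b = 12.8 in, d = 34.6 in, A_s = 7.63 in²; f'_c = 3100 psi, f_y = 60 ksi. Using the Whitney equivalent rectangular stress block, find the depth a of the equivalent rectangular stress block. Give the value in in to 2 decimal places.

a ≈ 13.57 in

T = A_s f_y = 7.63 × 60 = 457.8 kips.
a = T/(0.85 f'_c b) = 457.8/(0.85 × 3.1 × 12.8) = 13.57 in.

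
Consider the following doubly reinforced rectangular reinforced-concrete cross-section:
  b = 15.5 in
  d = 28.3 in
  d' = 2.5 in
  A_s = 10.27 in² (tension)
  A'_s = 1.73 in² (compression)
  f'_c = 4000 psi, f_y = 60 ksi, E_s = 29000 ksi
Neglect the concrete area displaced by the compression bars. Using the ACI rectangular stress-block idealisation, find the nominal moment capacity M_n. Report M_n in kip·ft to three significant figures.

Assume both steels yield.
a = (A_s − A'_s) f_y/(0.85 f'_c b) = (10.27 − 1.73) × 60/(0.85 × 4 × 15.5) = 9.723 in.
c = a/β₁ = 9.723/0.85 = 11.439 in; ε'_s = 0.003(c − d')/c = 0.0023 ≥ ε_y = 0.0021, so the compression steel yields.
M_n = (A_s − A'_s) f_y (d − a/2) + A'_s f_y (d − d') = 512.4 × (28.3 − 4.8615) + 103.8 × (28.3 − 2.5) = 12009.9 + 2678.0 = 14687.9 kip·in = 14687.9/12 = 1223.99 kip·ft.

M_n ≈ 1220 kip·ft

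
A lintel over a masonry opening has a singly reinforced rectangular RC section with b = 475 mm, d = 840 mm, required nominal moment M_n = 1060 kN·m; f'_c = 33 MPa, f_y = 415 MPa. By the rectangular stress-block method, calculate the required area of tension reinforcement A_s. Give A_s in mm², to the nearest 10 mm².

A_s ≈ 3230 mm²

With M_n = 0.85 f'_c a b (d − a/2), solve the quadratic for a:
a = d − √(d² − 2M_n/(0.85 f'_c b)) = 840 − √(840² − 2 × 1060×10⁶/(0.85 × 33 × 475)) = 100.75 mm.
A_s = 0.85 f'_c a b / f_y = 0.85 × 33 × 100.75 × 475 / 415 = 3234.6 mm².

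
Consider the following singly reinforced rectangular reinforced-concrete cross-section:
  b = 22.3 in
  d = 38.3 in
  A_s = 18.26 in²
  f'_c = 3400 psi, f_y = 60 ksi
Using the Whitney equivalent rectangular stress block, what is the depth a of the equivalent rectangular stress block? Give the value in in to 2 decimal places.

T = A_s f_y = 18.26 × 60 = 1095.6 kips.
a = T/(0.85 f'_c b) = 1095.6/(0.85 × 3.4 × 22.3) = 17.00 in.

a ≈ 17.00 in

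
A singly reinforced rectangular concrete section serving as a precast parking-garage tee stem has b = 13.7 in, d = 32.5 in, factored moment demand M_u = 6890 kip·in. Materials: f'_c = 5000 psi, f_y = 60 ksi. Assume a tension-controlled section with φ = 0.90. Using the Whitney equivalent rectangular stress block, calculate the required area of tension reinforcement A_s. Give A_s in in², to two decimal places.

M_n = M_u/φ = 6890/0.90 = 7655.56 kip·in.
From M_n = 0.85 f'_c a b (d − a/2):
a = d − √(d² − 2M_n/(0.85 f'_c b)) = 32.5 − √(32.5² − 2 × 7655.56/(0.85 × 5 × 13.7)) = 4.335 in.
A_s = 0.85 f'_c a b / f_y = 0.85 × 5 × 4.335 × 13.7 / 60 = 4.207 in².

A_s ≈ 4.21 in²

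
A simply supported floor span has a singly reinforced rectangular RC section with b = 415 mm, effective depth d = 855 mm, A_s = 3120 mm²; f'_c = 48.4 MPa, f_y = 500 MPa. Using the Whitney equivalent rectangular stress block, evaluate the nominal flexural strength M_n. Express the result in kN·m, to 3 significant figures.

M_n ≈ 1260 kN·m

T = A_s f_y = 3120 × 500 = 1560000 N = 1560 kN.
From C = T: a = T/(0.85 f'_c b) = 1560000/(0.85 × 48.4 × 415) = 91.37 mm.
M_n = T(d − a/2) = 1560 kN × (855 − 45.685) mm = 1262.53 kN·m.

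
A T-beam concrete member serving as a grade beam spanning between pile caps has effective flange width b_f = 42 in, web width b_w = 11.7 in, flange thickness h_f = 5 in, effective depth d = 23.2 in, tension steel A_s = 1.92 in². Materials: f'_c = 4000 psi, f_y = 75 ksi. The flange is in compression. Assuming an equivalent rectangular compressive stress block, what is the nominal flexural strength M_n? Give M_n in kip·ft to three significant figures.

Tension: T = A_s f_y = 1.92 × 75 = 144 kips.
Try a within the flange: a = T/(0.85 f'_c b_f) = 144/(0.85 × 4 × 42) = 1.008 in.
Since a = 1.008 ≤ h_f = 5 in, the stress block lies entirely in the flange; analyse as a rectangular beam of width b_f.
M_n = T(d − a/2) = 144 × (23.2 − 0.504) = 3268.2 kip·in.
M_n = 3268.2/12 = 272.35 kip·ft.

M_n ≈ 272 kip·ft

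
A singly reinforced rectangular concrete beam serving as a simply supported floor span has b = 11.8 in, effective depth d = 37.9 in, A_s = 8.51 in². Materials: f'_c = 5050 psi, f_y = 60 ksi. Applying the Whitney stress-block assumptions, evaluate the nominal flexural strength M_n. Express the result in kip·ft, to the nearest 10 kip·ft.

T = A_s f_y = 8.51 × 60 = 510.6 kips.
a = T/(0.85 f'_c b) = 510.6/(0.85 × 5.05 × 11.8) = 10.081 in.
M_n = T(d − a/2) = 510.6 × (37.9 − 5.0405) = 16778.1 kip·in = 16778.1/12 = 1398.18 kip·ft.

M_n ≈ 1400 kip·ft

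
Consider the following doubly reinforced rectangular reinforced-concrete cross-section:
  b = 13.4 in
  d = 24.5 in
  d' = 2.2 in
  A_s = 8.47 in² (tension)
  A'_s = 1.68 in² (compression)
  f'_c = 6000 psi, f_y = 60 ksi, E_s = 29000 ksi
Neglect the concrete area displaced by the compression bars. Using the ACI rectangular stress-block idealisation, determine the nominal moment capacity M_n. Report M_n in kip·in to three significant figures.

M_n ≈ 11000 kip·in

Assume both steels yield.
a = (A_s − A'_s) f_y/(0.85 f'_c b) = (8.47 − 1.68) × 60/(0.85 × 6 × 13.4) = 5.961 in.
c = a/β₁ = 5.961/0.75 = 7.948 in; ε'_s = 0.003(c − d')/c = 0.0022 ≥ ε_y = 0.0021, so the compression steel yields.
M_n = (A_s − A'_s) f_y (d − a/2) + A'_s f_y (d − d') = 407.4 × (24.5 − 2.9805) + 100.8 × (24.5 − 2.2) = 8767.0 + 2247.8 = 11014.8 kip·in.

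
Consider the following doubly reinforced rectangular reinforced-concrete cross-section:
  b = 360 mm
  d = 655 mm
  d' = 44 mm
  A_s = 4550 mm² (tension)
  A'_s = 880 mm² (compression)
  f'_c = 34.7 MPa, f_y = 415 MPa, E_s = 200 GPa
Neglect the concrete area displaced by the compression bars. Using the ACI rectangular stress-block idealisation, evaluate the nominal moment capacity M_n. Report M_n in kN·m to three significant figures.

Assume both tension and compression steel yield.
Net tension couple steel: A_s − A'_s = 3670 mm².
a = (A_s − A'_s) f_y / (0.85 f'_c b) = 1523050/(0.85 × 34.7 × 360) = 143.44 mm.
c = a/β₁ = 143.44/0.802 = 178.85 mm; ε'_s = 0.003(c − d')/c = 0.0023 ≥ f_y/E_s = 0.0021, so compression steel does yield.
M_n = (A_s − A'_s) f_y (d − a/2) + A'_s f_y (d − d') = [1523050 × (655 − 71.72) + 365200 × (655 − 44)] × 10⁻⁶ = 888.36 + 223.14 = 1111.50 kN·m.

M_n ≈ 1110 kN·m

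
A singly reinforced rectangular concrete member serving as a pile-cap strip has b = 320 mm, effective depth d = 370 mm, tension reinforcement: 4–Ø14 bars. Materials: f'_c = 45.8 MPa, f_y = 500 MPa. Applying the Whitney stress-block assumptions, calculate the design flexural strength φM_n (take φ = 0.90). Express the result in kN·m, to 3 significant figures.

A_s = 4 × 154 = 616 mm².
T = A_s f_y = 616 × 500 = 308000 N = 308 kN.
From C = T: a = T/(0.85 f'_c b) = 308000/(0.85 × 45.8 × 320) = 24.72 mm.
M_n = T(d − a/2) = 308 kN × (370 − 12.36) mm = 110.15 kN·m.
φM_n = 0.90 × 110.15 = 99.14 kN·m.

φM_n ≈ 99.1 kN·m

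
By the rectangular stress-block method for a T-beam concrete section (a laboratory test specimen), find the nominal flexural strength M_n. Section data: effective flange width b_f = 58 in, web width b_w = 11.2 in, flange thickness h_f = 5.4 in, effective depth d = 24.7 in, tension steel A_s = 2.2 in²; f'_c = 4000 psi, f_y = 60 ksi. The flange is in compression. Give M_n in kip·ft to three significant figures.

Tension: T = A_s f_y = 2.2 × 60 = 132 kips.
Try a within the flange: a = T/(0.85 f'_c b_f) = 132/(0.85 × 4 × 58) = 0.669 in.
Since a = 0.669 ≤ h_f = 5.4 in, the stress block lies entirely in the flange; analyse as a rectangular beam of width b_f.
M_n = T(d − a/2) = 132 × (24.7 − 0.3345) = 3216.2 kip·in.
M_n = 3216.2/12 = 268.02 kip·ft.

M_n ≈ 268 kip·ft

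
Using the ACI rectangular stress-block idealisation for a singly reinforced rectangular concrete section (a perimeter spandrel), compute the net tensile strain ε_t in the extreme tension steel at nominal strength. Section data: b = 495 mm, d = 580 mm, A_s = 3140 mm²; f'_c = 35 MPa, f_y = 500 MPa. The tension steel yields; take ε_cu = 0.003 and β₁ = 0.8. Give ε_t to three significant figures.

ε_t ≈ 0.0101

a = A_s f_y/(0.85 f'_c b) = 106.61 mm.
β₁ = 0.8, so c = a/β₁ = 106.61/0.8 = 133.26 mm.
From the linear strain diagram with ε_cu = 0.003: ε_t = 0.003 (d − c)/c = 0.003 × (580 − 133.26)/133.26 = 0.0101.
Since ε_t ≥ 0.005, the section is tension-controlled.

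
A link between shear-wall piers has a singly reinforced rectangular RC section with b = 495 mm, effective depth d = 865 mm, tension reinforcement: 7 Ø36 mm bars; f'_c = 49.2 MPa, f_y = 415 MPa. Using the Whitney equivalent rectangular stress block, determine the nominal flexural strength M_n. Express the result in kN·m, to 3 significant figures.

M_n ≈ 2350 kN·m

A_s = 7 × 1018 = 7126 mm².
T = A_s f_y = 7126 × 415 = 2957290 N = 2957.29 kN.
From C = T: a = T/(0.85 f'_c b) = 2957290/(0.85 × 49.2 × 495) = 142.86 mm.
M_n = T(d − a/2) = 2957.29 kN × (865 − 71.43) mm = 2346.82 kN·m.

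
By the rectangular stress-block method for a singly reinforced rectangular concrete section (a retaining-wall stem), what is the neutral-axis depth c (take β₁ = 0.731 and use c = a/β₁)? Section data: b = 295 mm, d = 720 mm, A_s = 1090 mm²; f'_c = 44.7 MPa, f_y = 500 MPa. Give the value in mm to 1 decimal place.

c ≈ 66.5 mm

T = A_s f_y = 1090 × 500 = 545000 N = 545 kN.
Setting C = 0.85 f'_c a b equal to T: a = 545000/(0.85 × 44.7 × 295) = 48.624 mm.
With β₁ = 0.731, c = a/β₁ = 48.624/0.731 = 66.5 mm.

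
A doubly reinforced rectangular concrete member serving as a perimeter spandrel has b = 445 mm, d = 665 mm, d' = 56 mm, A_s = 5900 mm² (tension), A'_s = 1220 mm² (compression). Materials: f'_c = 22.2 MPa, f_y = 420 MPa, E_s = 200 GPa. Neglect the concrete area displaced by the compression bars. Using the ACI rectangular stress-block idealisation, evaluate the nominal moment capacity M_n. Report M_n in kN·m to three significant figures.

Assume both tension and compression steel yield.
Net tension couple steel: A_s − A'_s = 4680 mm².
a = (A_s − A'_s) f_y / (0.85 f'_c b) = 1965600/(0.85 × 22.2 × 445) = 234.08 mm.
c = a/β₁ = 234.08/0.85 = 275.39 mm; ε'_s = 0.003(c − d')/c = 0.0024 ≥ f_y/E_s = 0.0021, so compression steel does yield.
M_n = (A_s − A'_s) f_y (d − a/2) + A'_s f_y (d − d') = [1965600 × (665 − 117.04) + 512400 × (665 − 56)] × 10⁻⁶ = 1077.07 + 312.05 = 1389.12 kN·m.

M_n ≈ 1390 kN·m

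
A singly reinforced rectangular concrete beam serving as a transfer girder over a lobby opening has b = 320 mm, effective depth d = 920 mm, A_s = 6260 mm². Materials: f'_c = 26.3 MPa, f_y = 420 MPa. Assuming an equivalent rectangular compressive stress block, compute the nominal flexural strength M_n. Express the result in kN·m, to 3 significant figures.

T = A_s f_y = 6260 × 420 = 2629200 N = 2629.2 kN.
From C = T: a = T/(0.85 f'_c b) = 2629200/(0.85 × 26.3 × 320) = 367.54 mm.
M_n = T(d − a/2) = 2629.2 kN × (920 − 183.77) mm = 1935.70 kN·m.

M_n ≈ 1940 kN·m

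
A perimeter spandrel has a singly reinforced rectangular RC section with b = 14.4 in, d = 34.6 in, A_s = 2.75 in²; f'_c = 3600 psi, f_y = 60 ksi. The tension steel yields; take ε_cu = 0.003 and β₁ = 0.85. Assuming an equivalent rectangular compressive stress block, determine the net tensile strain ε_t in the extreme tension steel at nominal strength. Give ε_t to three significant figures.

a = A_s f_y/(0.85 f'_c b) = 3.745 in.
β₁ = 0.85, so c = a/β₁ = 3.745/0.85 = 4.406 in.
From the linear strain diagram with ε_cu = 0.003: ε_t = 0.003 (d − c)/c = 0.003 × (34.6 − 4.406)/4.406 = 0.0206.
Since ε_t ≥ 0.005, the section is tension-controlled.

ε_t ≈ 0.0206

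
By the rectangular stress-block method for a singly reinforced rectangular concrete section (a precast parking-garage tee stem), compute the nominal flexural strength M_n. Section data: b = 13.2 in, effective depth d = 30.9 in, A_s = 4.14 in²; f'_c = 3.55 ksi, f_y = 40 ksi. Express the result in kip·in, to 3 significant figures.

M_n ≈ 4770 kip·in

T = A_s f_y = 4.14 × 40 = 165.6 kips.
a = T/(0.85 f'_c b) = 165.6/(0.85 × 3.55 × 13.2) = 4.158 in.
M_n = T(d − a/2) = 165.6 × (30.9 − 2.079) = 4772.8 kip·in.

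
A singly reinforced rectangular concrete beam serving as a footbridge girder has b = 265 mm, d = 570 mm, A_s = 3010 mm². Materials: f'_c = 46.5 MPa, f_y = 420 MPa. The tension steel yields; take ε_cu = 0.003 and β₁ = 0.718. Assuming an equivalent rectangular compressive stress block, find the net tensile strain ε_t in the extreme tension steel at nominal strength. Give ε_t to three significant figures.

ε_t ≈ 0.00717

a = A_s f_y/(0.85 f'_c b) = 120.70 mm.
β₁ = 0.718, so c = a/β₁ = 120.70/0.718 = 168.11 mm.
From the linear strain diagram with ε_cu = 0.003: ε_t = 0.003 (d − c)/c = 0.003 × (570 − 168.11)/168.11 = 0.00717.
Since ε_t ≥ 0.005, the section is tension-controlled.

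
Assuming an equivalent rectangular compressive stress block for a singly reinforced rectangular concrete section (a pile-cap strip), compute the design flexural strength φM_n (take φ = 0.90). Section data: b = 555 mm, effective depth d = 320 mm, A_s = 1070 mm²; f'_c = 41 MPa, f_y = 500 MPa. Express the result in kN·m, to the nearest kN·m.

φM_n ≈ 147 kN·m

T = A_s f_y = 1070 × 500 = 535000 N = 535 kN.
From C = T: a = T/(0.85 f'_c b) = 535000/(0.85 × 41 × 555) = 27.66 mm.
M_n = T(d − a/2) = 535 kN × (320 − 13.83) mm = 163.80 kN·m.
φM_n = 0.90 × 163.80 = 147.42 kN·m.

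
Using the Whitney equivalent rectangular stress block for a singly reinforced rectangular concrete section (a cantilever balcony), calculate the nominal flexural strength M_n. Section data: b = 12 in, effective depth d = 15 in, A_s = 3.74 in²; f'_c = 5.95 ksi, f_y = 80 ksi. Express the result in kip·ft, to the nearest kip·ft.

T = A_s f_y = 3.74 × 80 = 299.2 kips.
a = T/(0.85 f'_c b) = 299.2/(0.85 × 5.95 × 12) = 4.930 in.
M_n = T(d − a/2) = 299.2 × (15 − 2.465) = 3750.5 kip·in = 3750.5/12 = 312.54 kip·ft.

M_n ≈ 313 kip·ft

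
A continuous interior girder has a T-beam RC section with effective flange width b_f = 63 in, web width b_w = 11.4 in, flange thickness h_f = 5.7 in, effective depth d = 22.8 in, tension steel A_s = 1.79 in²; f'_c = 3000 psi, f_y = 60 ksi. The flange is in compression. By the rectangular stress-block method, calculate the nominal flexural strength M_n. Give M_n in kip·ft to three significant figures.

Tension: T = A_s f_y = 1.79 × 60 = 107.4 kips.
Try a within the flange: a = T/(0.85 f'_c b_f) = 107.4/(0.85 × 3 × 63) = 0.669 in.
Since a = 0.669 ≤ h_f = 5.7 in, the stress block lies entirely in the flange; analyse as a rectangular beam of width b_f.
M_n = T(d − a/2) = 107.4 × (22.8 − 0.3345) = 2412.8 kip·in.
M_n = 2412.8/12 = 201.07 kip·ft.

M_n ≈ 201 kip·ft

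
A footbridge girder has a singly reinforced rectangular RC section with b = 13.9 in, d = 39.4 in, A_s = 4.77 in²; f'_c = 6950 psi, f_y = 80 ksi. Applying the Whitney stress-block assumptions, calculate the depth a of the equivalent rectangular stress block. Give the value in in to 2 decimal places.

a ≈ 4.65 in

T = A_s f_y = 4.77 × 80 = 381.6 kips.
a = T/(0.85 f'_c b) = 381.6/(0.85 × 6.95 × 13.9) = 4.65 in.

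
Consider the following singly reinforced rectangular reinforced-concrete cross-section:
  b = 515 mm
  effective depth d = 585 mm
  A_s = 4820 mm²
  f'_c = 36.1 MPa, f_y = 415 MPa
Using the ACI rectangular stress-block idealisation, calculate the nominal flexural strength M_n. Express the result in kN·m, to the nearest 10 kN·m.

T = A_s f_y = 4820 × 415 = 2000300 N = 2000.3 kN.
From C = T: a = T/(0.85 f'_c b) = 2000300/(0.85 × 36.1 × 515) = 126.58 mm.
M_n = T(d − a/2) = 2000.3 kN × (585 − 63.29) mm = 1043.58 kN·m.

M_n ≈ 1040 kN·m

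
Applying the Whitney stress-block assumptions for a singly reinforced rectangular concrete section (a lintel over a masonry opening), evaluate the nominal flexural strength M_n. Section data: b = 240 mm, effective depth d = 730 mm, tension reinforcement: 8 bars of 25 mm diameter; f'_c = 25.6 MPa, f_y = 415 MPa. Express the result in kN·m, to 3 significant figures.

M_n ≈ 936 kN·m

A_s = 8 × 491 = 3928 mm².
T = A_s f_y = 3928 × 415 = 1630120 N = 1630.12 kN.
From C = T: a = T/(0.85 f'_c b) = 1630120/(0.85 × 25.6 × 240) = 312.14 mm.
M_n = T(d − a/2) = 1630.12 kN × (730 − 156.07) mm = 935.57 kN·m.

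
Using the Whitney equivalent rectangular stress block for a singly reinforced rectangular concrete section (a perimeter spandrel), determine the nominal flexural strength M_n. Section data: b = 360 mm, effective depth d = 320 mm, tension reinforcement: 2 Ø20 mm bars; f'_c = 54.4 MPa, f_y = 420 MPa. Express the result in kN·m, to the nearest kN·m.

M_n ≈ 82 kN·m

A_s = 2 × 314 = 628 mm².
T = A_s f_y = 628 × 420 = 263760 N = 263.76 kN.
From C = T: a = T/(0.85 f'_c b) = 263760/(0.85 × 54.4 × 360) = 15.84 mm.
M_n = T(d − a/2) = 263.76 kN × (320 − 7.92) mm = 82.31 kN·m.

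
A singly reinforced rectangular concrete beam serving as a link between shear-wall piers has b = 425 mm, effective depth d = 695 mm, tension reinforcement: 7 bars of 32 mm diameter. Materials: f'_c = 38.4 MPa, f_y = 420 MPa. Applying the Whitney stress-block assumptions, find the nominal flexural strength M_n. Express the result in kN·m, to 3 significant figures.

M_n ≈ 1440 kN·m

A_s = 7 × 804 = 5628 mm².
T = A_s f_y = 5628 × 420 = 2363760 N = 2363.76 kN.
From C = T: a = T/(0.85 f'_c b) = 2363760/(0.85 × 38.4 × 425) = 170.40 mm.
M_n = T(d − a/2) = 2363.76 kN × (695 − 85.2) mm = 1441.42 kN·m.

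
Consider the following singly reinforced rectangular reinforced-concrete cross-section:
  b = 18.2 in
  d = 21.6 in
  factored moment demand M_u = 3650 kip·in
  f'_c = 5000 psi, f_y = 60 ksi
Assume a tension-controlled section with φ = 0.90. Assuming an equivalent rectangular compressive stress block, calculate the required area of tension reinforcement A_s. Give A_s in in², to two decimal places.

M_n = M_u/φ = 3650/0.90 = 4055.56 kip·in.
From M_n = 0.85 f'_c a b (d − a/2):
a = d − √(d² − 2M_n/(0.85 f'_c b)) = 21.6 − √(21.6² − 2 × 4055.56/(0.85 × 5 × 18.2)) = 2.582 in.
A_s = 0.85 f'_c a b / f_y = 0.85 × 5 × 2.582 × 18.2 / 60 = 3.329 in².

A_s ≈ 3.33 in²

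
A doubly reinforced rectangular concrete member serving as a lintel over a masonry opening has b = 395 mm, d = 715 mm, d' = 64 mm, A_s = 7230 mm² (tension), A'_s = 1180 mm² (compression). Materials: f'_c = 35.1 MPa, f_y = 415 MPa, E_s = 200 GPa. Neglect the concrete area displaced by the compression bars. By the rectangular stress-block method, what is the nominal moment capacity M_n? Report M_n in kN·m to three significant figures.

Assume both tension and compression steel yield.
Net tension couple steel: A_s − A'_s = 6050 mm².
a = (A_s − A'_s) f_y / (0.85 f'_c b) = 2510750/(0.85 × 35.1 × 395) = 213.05 mm.
c = a/β₁ = 213.05/0.799 = 266.65 mm; ε'_s = 0.003(c − d')/c = 0.0023 ≥ f_y/E_s = 0.0021, so compression steel does yield.
M_n = (A_s − A'_s) f_y (d − a/2) + A'_s f_y (d − d') = [2510750 × (715 − 106.525) + 489700 × (715 − 64)] × 10⁻⁶ = 1527.73 + 318.79 = 1846.52 kN·m.

M_n ≈ 1850 kN·m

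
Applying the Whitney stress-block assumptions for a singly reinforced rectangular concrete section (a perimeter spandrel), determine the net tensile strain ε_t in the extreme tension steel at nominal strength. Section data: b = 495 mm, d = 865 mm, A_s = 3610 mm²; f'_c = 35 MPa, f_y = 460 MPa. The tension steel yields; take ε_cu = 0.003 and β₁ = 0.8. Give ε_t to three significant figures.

ε_t ≈ 0.0154

a = A_s f_y/(0.85 f'_c b) = 112.76 mm.
β₁ = 0.8, so c = a/β₁ = 112.76/0.8 = 140.95 mm.
From the linear strain diagram with ε_cu = 0.003: ε_t = 0.003 (d − c)/c = 0.003 × (865 − 140.95)/140.95 = 0.0154.
Since ε_t ≥ 0.005, the section is tension-controlled.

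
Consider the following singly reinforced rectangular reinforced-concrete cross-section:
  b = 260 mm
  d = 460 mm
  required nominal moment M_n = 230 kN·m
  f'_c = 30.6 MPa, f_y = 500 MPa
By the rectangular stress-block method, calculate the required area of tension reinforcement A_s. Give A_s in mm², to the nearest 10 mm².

A_s ≈ 1100 mm²

With M_n = 0.85 f'_c a b (d − a/2), solve the quadratic for a:
a = d − √(d² − 2M_n/(0.85 f'_c b)) = 460 − √(460² − 2 × 230×10⁶/(0.85 × 30.6 × 260)) = 81.08 mm.
A_s = 0.85 f'_c a b / f_y = 0.85 × 30.6 × 81.08 × 260 / 500 = 1096.6 mm².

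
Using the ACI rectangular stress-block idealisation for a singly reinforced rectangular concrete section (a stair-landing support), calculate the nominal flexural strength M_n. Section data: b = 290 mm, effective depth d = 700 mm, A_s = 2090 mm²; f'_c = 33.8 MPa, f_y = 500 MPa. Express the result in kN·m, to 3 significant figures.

T = A_s f_y = 2090 × 500 = 1045000 N = 1045 kN.
From C = T: a = T/(0.85 f'_c b) = 1045000/(0.85 × 33.8 × 290) = 125.42 mm.
M_n = T(d − a/2) = 1045 kN × (700 − 62.71) mm = 665.97 kN·m.

M_n ≈ 666 kN·m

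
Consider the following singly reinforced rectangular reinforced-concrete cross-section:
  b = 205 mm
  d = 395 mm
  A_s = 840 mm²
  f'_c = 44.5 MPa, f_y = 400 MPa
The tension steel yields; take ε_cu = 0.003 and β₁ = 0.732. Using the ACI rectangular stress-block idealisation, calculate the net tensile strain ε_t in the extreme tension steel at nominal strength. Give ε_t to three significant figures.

a = A_s f_y/(0.85 f'_c b) = 43.33 mm.
β₁ = 0.732, so c = a/β₁ = 43.33/0.732 = 59.19 mm.
From the linear strain diagram with ε_cu = 0.003: ε_t = 0.003 (d − c)/c = 0.003 × (395 − 59.19)/59.19 = 0.0170.
Since ε_t ≥ 0.005, the section is tension-controlled.

ε_t ≈ 0.0170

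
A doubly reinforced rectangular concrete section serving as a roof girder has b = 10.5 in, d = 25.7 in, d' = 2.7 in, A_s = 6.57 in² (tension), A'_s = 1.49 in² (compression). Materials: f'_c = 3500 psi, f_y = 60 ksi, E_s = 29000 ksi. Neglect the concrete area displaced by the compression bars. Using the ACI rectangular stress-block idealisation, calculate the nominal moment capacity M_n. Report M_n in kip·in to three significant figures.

Assume both steels yield.
a = (A_s − A'_s) f_y/(0.85 f'_c b) = (6.57 − 1.49) × 60/(0.85 × 3.5 × 10.5) = 9.758 in.
c = a/β₁ = 9.758/0.85 = 11.480 in; ε'_s = 0.003(c − d')/c = 0.0023 ≥ ε_y = 0.0021, so the compression steel yields.
M_n = (A_s − A'_s) f_y (d − a/2) + A'_s f_y (d − d') = 304.8 × (25.7 − 4.879) + 89.4 × (25.7 − 2.7) = 6346.2 + 2056.2 = 8402.4 kip·in.

M_n ≈ 8400 kip·in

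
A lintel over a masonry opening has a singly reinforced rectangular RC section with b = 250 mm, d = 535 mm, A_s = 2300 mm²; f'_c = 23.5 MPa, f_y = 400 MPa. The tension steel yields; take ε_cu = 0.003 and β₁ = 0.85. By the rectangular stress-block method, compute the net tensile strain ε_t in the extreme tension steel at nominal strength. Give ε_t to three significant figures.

a = A_s f_y/(0.85 f'_c b) = 184.23 mm.
β₁ = 0.85, so c = a/β₁ = 184.23/0.85 = 216.74 mm.
From the linear strain diagram with ε_cu = 0.003: ε_t = 0.003 (d − c)/c = 0.003 × (535 − 216.74)/216.74 = 0.00441.
ε_t is between 0.004 and 0.005 — transition zone.

ε_t ≈ 0.00441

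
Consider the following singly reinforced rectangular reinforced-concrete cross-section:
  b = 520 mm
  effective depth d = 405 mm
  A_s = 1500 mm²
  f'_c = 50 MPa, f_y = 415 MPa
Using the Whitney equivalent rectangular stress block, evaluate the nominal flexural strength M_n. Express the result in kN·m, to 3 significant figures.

T = A_s f_y = 1500 × 415 = 622500 N = 622.5 kN.
From C = T: a = T/(0.85 f'_c b) = 622500/(0.85 × 50 × 520) = 28.17 mm.
M_n = T(d − a/2) = 622.5 kN × (405 − 14.085) mm = 243.34 kN·m.

M_n ≈ 243 kN·m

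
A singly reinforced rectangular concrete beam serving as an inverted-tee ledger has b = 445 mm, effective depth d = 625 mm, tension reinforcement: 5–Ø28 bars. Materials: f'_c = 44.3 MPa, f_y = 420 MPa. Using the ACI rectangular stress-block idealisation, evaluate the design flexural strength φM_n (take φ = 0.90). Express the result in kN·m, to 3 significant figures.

A_s = 5 × 616 = 3080 mm².
T = A_s f_y = 3080 × 420 = 1293600 N = 1293.6 kN.
From C = T: a = T/(0.85 f'_c b) = 1293600/(0.85 × 44.3 × 445) = 77.20 mm.
M_n = T(d − a/2) = 1293.6 kN × (625 − 38.6) mm = 758.57 kN·m.
φM_n = 0.90 × 758.57 = 682.71 kN·m.

φM_n ≈ 683 kN·m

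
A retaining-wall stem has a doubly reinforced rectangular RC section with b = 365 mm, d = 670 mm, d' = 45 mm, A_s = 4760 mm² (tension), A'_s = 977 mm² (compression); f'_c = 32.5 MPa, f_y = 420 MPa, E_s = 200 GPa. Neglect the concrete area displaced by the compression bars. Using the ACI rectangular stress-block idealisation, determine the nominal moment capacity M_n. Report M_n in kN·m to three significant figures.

Assume both tension and compression steel yield.
Net tension couple steel: A_s − A'_s = 3783 mm².
a = (A_s − A'_s) f_y / (0.85 f'_c b) = 1588860/(0.85 × 32.5 × 365) = 157.58 mm.
c = a/β₁ = 157.58/0.818 = 192.64 mm; ε'_s = 0.003(c − d')/c = 0.0023 ≥ f_y/E_s = 0.0021, so compression steel does yield.
M_n = (A_s − A'_s) f_y (d − a/2) + A'_s f_y (d − d') = [1588860 × (670 − 78.79) + 410340 × (670 − 45)] × 10⁻⁶ = 939.35 + 256.46 = 1195.81 kN·m.

M_n ≈ 1200 kN·m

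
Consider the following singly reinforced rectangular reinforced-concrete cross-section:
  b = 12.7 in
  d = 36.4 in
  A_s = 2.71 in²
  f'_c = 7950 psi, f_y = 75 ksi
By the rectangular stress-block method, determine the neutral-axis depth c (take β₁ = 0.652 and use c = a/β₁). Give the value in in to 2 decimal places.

T = A_s f_y = 2.71 × 75 = 203.25 kips.
a = T/(0.85 f'_c b) = 203.25/(0.85 × 7.95 × 12.7) = 2.3683 in.
With β₁ = 0.652, c = a/β₁ = 2.3683/0.652 = 3.63 in.

c ≈ 3.63 in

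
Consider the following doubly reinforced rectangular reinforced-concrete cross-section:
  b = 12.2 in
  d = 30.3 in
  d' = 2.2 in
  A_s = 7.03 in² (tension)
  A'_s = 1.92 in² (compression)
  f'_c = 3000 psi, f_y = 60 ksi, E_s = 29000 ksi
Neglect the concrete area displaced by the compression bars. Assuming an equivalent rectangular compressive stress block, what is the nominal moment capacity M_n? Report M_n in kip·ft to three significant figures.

M_n ≈ 918 kip·ft

Assume both steels yield.
a = (A_s − A'_s) f_y/(0.85 f'_c b) = (7.03 − 1.92) × 60/(0.85 × 3 × 12.2) = 9.855 in.
c = a/β₁ = 9.855/0.85 = 11.594 in; ε'_s = 0.003(c − d')/c = 0.0024 ≥ ε_y = 0.0021, so the compression steel yields.
M_n = (A_s − A'_s) f_y (d − a/2) + A'_s f_y (d − d') = 306.6 × (30.3 − 4.9275) + 115.2 × (30.3 − 2.2) = 7779.2 + 3237.1 = 11016.3 kip·in = 11016.3/12 = 918.03 kip·ft.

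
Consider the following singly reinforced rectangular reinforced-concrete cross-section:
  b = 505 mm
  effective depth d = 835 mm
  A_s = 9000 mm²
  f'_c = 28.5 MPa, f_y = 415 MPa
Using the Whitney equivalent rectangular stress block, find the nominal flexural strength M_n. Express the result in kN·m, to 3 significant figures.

M_n ≈ 2550 kN·m

T = A_s f_y = 9000 × 415 = 3735000 N = 3735 kN.
From C = T: a = T/(0.85 f'_c b) = 3735000/(0.85 × 28.5 × 505) = 305.31 mm.
M_n = T(d − a/2) = 3735 kN × (835 − 152.655) mm = 2548.56 kN·m.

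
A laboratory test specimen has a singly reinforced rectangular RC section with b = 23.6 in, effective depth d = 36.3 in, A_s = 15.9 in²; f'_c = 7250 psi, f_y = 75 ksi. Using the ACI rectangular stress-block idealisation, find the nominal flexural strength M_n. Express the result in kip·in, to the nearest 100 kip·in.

T = A_s f_y = 15.9 × 75 = 1192.5 kips.
a = T/(0.85 f'_c b) = 1192.5/(0.85 × 7.25 × 23.6) = 8.200 in.
M_n = T(d − a/2) = 1192.5 × (36.3 − 4.1) = 38398.5 kip·in.

M_n ≈ 38400 kip·in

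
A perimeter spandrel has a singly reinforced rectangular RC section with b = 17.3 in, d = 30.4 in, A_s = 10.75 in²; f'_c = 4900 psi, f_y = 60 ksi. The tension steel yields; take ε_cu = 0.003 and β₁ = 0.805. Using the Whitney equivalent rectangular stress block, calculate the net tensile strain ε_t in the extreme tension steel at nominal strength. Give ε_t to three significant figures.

ε_t ≈ 0.00520

a = A_s f_y/(0.85 f'_c b) = 8.952 in.
β₁ = 0.805, so c = a/β₁ = 8.952/0.805 = 11.120 in.
From the linear strain diagram with ε_cu = 0.003: ε_t = 0.003 (d − c)/c = 0.003 × (30.4 − 11.120)/11.120 = 0.00520.
Since ε_t ≥ 0.005, the section is tension-controlled.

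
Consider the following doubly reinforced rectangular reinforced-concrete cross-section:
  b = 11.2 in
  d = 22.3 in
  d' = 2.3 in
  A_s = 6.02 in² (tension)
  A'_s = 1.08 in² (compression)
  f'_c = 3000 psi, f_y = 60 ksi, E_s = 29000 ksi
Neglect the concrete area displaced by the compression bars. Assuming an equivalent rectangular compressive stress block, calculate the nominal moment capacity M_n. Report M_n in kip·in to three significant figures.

M_n ≈ 6370 kip·in

Assume both steels yield.
a = (A_s − A'_s) f_y/(0.85 f'_c b) = (6.02 − 1.08) × 60/(0.85 × 3 × 11.2) = 10.378 in.
c = a/β₁ = 10.378/0.85 = 12.209 in; ε'_s = 0.003(c − d')/c = 0.0024 ≥ ε_y = 0.0021, so the compression steel yields.
M_n = (A_s − A'_s) f_y (d − a/2) + A'_s f_y (d − d') = 296.4 × (22.3 − 5.189) + 64.8 × (22.3 − 2.3) = 5071.7 + 1296.0 = 6367.7 kip·in.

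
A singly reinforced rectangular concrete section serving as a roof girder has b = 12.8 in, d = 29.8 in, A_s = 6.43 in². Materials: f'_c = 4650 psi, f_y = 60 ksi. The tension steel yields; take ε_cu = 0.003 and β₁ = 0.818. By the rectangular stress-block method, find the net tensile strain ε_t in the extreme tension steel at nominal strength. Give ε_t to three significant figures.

ε_t ≈ 0.00659

a = A_s f_y/(0.85 f'_c b) = 7.626 in.
β₁ = 0.818, so c = a/β₁ = 7.626/0.818 = 9.323 in.
From the linear strain diagram with ε_cu = 0.003: ε_t = 0.003 (d − c)/c = 0.003 × (29.8 − 9.323)/9.323 = 0.00659.
Since ε_t ≥ 0.005, the section is tension-controlled.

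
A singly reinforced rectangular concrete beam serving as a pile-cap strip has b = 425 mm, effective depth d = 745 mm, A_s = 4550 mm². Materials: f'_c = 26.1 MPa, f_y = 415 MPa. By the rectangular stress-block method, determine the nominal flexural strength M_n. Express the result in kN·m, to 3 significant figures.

T = A_s f_y = 4550 × 415 = 1888250 N = 1888.25 kN.
From C = T: a = T/(0.85 f'_c b) = 1888250/(0.85 × 26.1 × 425) = 200.27 mm.
M_n = T(d − a/2) = 1888.25 kN × (745 − 100.135) mm = 1217.67 kN·m.

M_n ≈ 1220 kN·m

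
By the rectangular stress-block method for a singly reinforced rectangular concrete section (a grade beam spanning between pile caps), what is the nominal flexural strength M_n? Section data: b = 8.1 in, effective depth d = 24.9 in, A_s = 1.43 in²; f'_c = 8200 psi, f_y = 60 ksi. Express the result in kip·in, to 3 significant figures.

M_n ≈ 2070 kip·in

T = A_s f_y = 1.43 × 60 = 85.8 kips.
a = T/(0.85 f'_c b) = 85.8/(0.85 × 8.2 × 8.1) = 1.520 in.
M_n = T(d − a/2) = 85.8 × (24.9 − 0.76) = 2071.2 kip·in.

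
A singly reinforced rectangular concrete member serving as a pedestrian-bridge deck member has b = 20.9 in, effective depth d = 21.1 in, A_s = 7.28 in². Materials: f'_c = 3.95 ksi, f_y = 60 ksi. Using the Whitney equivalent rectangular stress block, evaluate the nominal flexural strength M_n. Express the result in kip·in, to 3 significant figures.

T = A_s f_y = 7.28 × 60 = 436.8 kips.
a = T/(0.85 f'_c b) = 436.8/(0.85 × 3.95 × 20.9) = 6.225 in.
M_n = T(d − a/2) = 436.8 × (21.1 − 3.1125) = 7856.9 kip·in.

M_n ≈ 7860 kip·in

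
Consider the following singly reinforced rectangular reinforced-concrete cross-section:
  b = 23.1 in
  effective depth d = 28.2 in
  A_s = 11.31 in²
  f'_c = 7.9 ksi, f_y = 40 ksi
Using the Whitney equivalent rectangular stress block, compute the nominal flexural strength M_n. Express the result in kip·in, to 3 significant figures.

T = A_s f_y = 11.31 × 40 = 452.4 kips.
a = T/(0.85 f'_c b) = 452.4/(0.85 × 7.9 × 23.1) = 2.917 in.
M_n = T(d − a/2) = 452.4 × (28.2 − 1.4585) = 12097.9 kip·in.

M_n ≈ 12100 kip·in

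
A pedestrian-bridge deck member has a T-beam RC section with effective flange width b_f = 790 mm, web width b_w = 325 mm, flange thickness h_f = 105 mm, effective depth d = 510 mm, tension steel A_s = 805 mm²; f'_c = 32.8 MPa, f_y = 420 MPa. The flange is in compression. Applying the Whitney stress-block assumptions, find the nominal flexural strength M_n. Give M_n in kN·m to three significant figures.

Tension: T = A_s f_y = 805 × 420 = 338100 N.
Try a within the flange: a = T/(0.85 f'_c b_f) = 338100/(0.85 × 32.8 × 790) = 15.35 mm.
Since a = 15.35 ≤ h_f = 105 mm, the stress block lies entirely in the flange; analyse as a rectangular beam of width b_f.
M_n = T(d − a/2) = 338100 × (510 − 7.675) = 169.84 × 10⁶ N·mm.
M_n = 169.84 kN·m.

M_n ≈ 170 kN·m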